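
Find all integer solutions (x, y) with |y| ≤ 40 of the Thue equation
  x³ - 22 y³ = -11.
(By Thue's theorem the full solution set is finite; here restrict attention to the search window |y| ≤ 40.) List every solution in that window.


The equation is x³ - 22y³ = -11. For fixed y, x³ = 22·y³ − 11, so a solution requires the RHS to be a perfect cube.
Strategy: iterate y from -40 to 40, compute RHS = 22·y³ − 11, and check whether it is a (positive or negative) perfect cube.
Check small values of y:
  y = 0: RHS = -11 is not a perfect cube.
  y = 1: RHS = 11 is not a perfect cube.
  y = -1: RHS = -33 is not a perfect cube.
  y = 2: RHS = 165 is not a perfect cube.
  y = -2: RHS = -187 is not a perfect cube.
  y = 3: RHS = 583 is not a perfect cube.
  y = -3: RHS = -605 is not a perfect cube.
Continuing the search up to |y| = 40 finds no solutions either.
No (x, y) in the scanned range satisfies the equation.

No integer solutions with |y| ≤ 40.


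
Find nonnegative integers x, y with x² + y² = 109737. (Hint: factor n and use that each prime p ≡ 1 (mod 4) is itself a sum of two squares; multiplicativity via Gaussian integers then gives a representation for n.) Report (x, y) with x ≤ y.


Step 1: Factor n = 109737 = 3^2 · 89 · 137.
Step 2: Check the mod-4 condition on each prime factor: 3 ≡ 3 (mod 4), exponent 2 (must be even); 89 ≡ 1 (mod 4), exponent 1; 137 ≡ 1 (mod 4), exponent 1.
All primes ≡ 3 (mod 4) appear to even exponent (or don't appear), so by the two-squares theorem n IS expressible as a sum of two squares.
Step 3: Build a representation. Group n = k² · m with k = 3 and m = 89 · 137 = 12193 (a product of primes ≡ 1 (mod 4)); a representation of m scales to one of n via (k·x)² + (k·y)² = k²(x² + y²). Each prime p ≡ 1 (mod 4) is itself a sum of two squares; find a² by testing p − a² for a perfect square:
  89: 89 − 1² = 88, 89 − 2² = 85, 89 − 3² = 80, 89 − 4² = 73, 89 − 5² = 64 = 8² ⇒ 89 = 5² + 8².
  137: 137 − 1² = 136, 137 − 2² = 133, 137 − 3² = 128, 137 − 4² = 121 = 11² ⇒ 137 = 4² + 11².
  Combine using the Brahmagupta–Fibonacci identity (a² + b²)(c² + d²) = (ac − bd)² + (ad + bc)² = (ac + bd)² + (ad − bc)²:
  89 · 137 = 12193: from (5² + 8²)(4² + 11²), take (5·4 − 8·11, 5·11 + 8·4) = (20 − 88, 55 + 32) = (-68, 87); dropping signs (only squares matter) gives (68, 87); check 68² + 87² = 4624 + 7569 = 12193 ✓.
  Scale by k = 3: (3·68, 3·87) = (204, 261).
Step 4: Order so x ≤ y and verify: 204² + 261² = 41616 + 68121 = 109737 = n. ✓

n = 109737 = 204² + 261² (one valid representation with x ≤ y).


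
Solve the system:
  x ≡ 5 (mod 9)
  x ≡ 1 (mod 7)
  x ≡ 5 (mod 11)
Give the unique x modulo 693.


Moduli 9, 7, 11 are pairwise coprime; by CRT there is a unique solution modulo M = 9 · 7 · 11 = 693.
Solve pairwise, accumulating the modulus:
  Start with x ≡ 5 (mod 9).
  Combine with x ≡ 1 (mod 7): since gcd(9, 7) = 1, we get a unique residue mod 63.
    Write x = 5 + 9·t and substitute into x ≡ 1 (mod 7): 9·t ≡ 1 − 5 = -4 (mod 7).
    Reduce coefficients mod 7: 2·t ≡ 3 (mod 7).
    The inverse of 2 mod 7 is 4 (since 2·4 = 8 = 1·7 + 1), so t ≡ 4·3 = 12 ≡ 5 (mod 7).
    Then x = 5 + 9·5 = 50, valid modulo lcm(9, 7) = 63: x ≡ 50 (mod 63).
  Combine with x ≡ 5 (mod 11): since gcd(63, 11) = 1, we get a unique residue mod 693.
    Write x = 50 + 63·t and substitute into x ≡ 5 (mod 11): 63·t ≡ 5 − 50 = -45 (mod 11).
    Reduce coefficients mod 11: 8·t ≡ 10 (mod 11).
    The inverse of 8 mod 11 is 7 (since 8·7 = 56 = 5·11 + 1), so t ≡ 7·10 = 70 ≡ 4 (mod 11).
    Then x = 50 + 63·4 = 302, valid modulo lcm(63, 11) = 693: x ≡ 302 (mod 693).
Verify: 302 mod 9 = 5 ✓, 302 mod 7 = 1 ✓, 302 mod 11 = 5 ✓.

x ≡ 302 (mod 693).


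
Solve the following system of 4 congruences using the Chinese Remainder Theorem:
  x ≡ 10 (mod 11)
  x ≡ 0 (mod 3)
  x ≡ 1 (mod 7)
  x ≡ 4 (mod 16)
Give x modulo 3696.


Product of moduli M = 11 · 3 · 7 · 16 = 3696.
Merge one congruence at a time:
  Start: x ≡ 10 (mod 11).
  Combine with x ≡ 0 (mod 3); new modulus lcm = 33.
    Write x = 10 + 11·t and substitute into x ≡ 0 (mod 3): 11·t ≡ 0 − 10 = -10 (mod 3).
    Reduce coefficients mod 3: 2·t ≡ 2 (mod 3).
    The inverse of 2 mod 3 is 2 (since 2·2 = 4 = 1·3 + 1), so t ≡ 2·2 = 4 ≡ 1 (mod 3).
    Then x = 10 + 11·1 = 21, valid modulo lcm(11, 3) = 33: x ≡ 21 (mod 33).
  Combine with x ≡ 1 (mod 7); new modulus lcm = 231.
    Write x = 21 + 33·t and substitute into x ≡ 1 (mod 7): 33·t ≡ 1 − 21 = -20 (mod 7).
    Reduce coefficients mod 7: 5·t ≡ 1 (mod 7).
    The inverse of 5 mod 7 is 3 (since 5·3 = 15 = 2·7 + 1), so t ≡ 3·1 = 3 ≡ 3 (mod 7).
    Then x = 21 + 33·3 = 120, valid modulo lcm(33, 7) = 231: x ≡ 120 (mod 231).
  Combine with x ≡ 4 (mod 16); new modulus lcm = 3696.
    Write x = 120 + 231·t and substitute into x ≡ 4 (mod 16): 231·t ≡ 4 − 120 = -116 (mod 16).
    Reduce coefficients mod 16: 7·t ≡ 12 (mod 16).
    The inverse of 7 mod 16 is 7 (since 7·7 = 49 = 3·16 + 1), so t ≡ 7·12 = 84 ≡ 4 (mod 16).
    Then x = 120 + 231·4 = 1044, valid modulo lcm(231, 16) = 3696: x ≡ 1044 (mod 3696).
Verify against each original: 1044 mod 11 = 10, 1044 mod 3 = 0, 1044 mod 7 = 1, 1044 mod 16 = 4.

x ≡ 1044 (mod 3696).


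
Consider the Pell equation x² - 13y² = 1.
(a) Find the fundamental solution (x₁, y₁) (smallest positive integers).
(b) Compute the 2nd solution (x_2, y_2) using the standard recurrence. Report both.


Step 1: Find the fundamental solution (x₁, y₁) of x² - 13y² = 1.
  Expand √13 as a continued fraction. a₀ = ⌊√13⌋ = 3; iterate m_{k+1} = d_k·a_k − m_k, d_{k+1} = (13 − m_{k+1}²)/d_k, a_{k+1} = ⌊(a₀ + m_{k+1})/d_{k+1}⌋ (starting m₀ = 0, d₀ = 1), with convergents p_k = a_k·p_{k-1} + p_{k-2}, q_k = a_k·q_{k-1} + q_{k-2} (p₋₁ = 1, q₋₁ = 0):
  k = 0: a₀ = 3; p₀/q₀ = 3/1; p₀² − 13·q₀² = 9 − 13 = -4.
  k = 1: m = 3, d = 4, a = ⌊(3 + 3)/4⌋ = 1; p/q = (1·3 + 1)/(1·1 + 0) = 4/1; p² − 13·q² = 16 − 13 = 3.
  k = 2: m = 1, d = 3, a = ⌊(3 + 1)/3⌋ = 1; p/q = (1·4 + 3)/(1·1 + 1) = 7/2; p² − 13·q² = 49 − 52 = -3.
  k = 3: m = 2, d = 3, a = ⌊(3 + 2)/3⌋ = 1; p/q = (1·7 + 4)/(1·2 + 1) = 11/3; p² − 13·q² = 121 − 117 = 4.
  k = 4: m = 1, d = 4, a = ⌊(3 + 1)/4⌋ = 1; p/q = (1·11 + 7)/(1·3 + 2) = 18/5; p² − 13·q² = 324 − 325 = -1.
  k = 5: m = 3, d = 1, a = ⌊(3 + 3)/1⌋ = 6; p/q = (6·18 + 11)/(6·5 + 3) = 119/33; p² − 13·q² = 14161 − 14157 = 4.
  k = 6: m = 3, d = 4, a = ⌊(3 + 3)/4⌋ = 1; p/q = (1·119 + 18)/(1·33 + 5) = 137/38; p² − 13·q² = 18769 − 18772 = -3.
  k = 7: m = 1, d = 3, a = ⌊(3 + 1)/3⌋ = 1; p/q = (1·137 + 119)/(1·38 + 33) = 256/71; p² − 13·q² = 65536 − 65533 = 3.
  k = 8: m = 2, d = 3, a = ⌊(3 + 2)/3⌋ = 1; p/q = (1·256 + 137)/(1·71 + 38) = 393/109; p² − 13·q² = 154449 − 154453 = -4.
  k = 9: m = 1, d = 4, a = ⌊(3 + 1)/4⌋ = 1; p/q = (1·393 + 256)/(1·109 + 71) = 649/180; p² − 13·q² = 421201 − 421200 = 1.
  The first convergent with p² − 13·q² = 1 gives the fundamental solution (x₁, y₁) = (649, 180).
Step 2: Apply the recurrence (x_{n+1}, y_{n+1}) = (x₁x_n + 13y₁y_n, x₁y_n + y₁x_n) repeatedly.
  From (x_1, y_1) = (649, 180): x_2 = 649·649 + 13·180·180 = 842401; y_2 = 649·180 + 180·649 = 233640.
Step 3: Verify x_2² - 13·y_2² = 709639444801 - 709639444800 = 1 (should be 1). ✓

(x_1, y_1) = (649, 180); (x_2, y_2) = (842401, 233640).


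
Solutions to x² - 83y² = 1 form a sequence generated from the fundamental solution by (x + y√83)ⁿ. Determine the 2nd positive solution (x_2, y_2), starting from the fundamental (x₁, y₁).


Step 1: Find the fundamental solution (x₁, y₁) of x² - 83y² = 1.
  Expand √83 as a continued fraction. a₀ = ⌊√83⌋ = 9; iterate m_{k+1} = d_k·a_k − m_k, d_{k+1} = (83 − m_{k+1}²)/d_k, a_{k+1} = ⌊(a₀ + m_{k+1})/d_{k+1}⌋ (starting m₀ = 0, d₀ = 1), with convergents p_k = a_k·p_{k-1} + p_{k-2}, q_k = a_k·q_{k-1} + q_{k-2} (p₋₁ = 1, q₋₁ = 0):
  k = 0: a₀ = 9; p₀/q₀ = 9/1; p₀² − 83·q₀² = 81 − 83 = -2.
  k = 1: m = 9, d = 2, a = ⌊(9 + 9)/2⌋ = 9; p/q = (9·9 + 1)/(9·1 + 0) = 82/9; p² − 83·q² = 6724 − 6723 = 1.
  The first convergent with p² − 83·q² = 1 gives the fundamental solution (x₁, y₁) = (82, 9).
Step 2: Apply the recurrence (x_{n+1}, y_{n+1}) = (x₁x_n + 83y₁y_n, x₁y_n + y₁x_n) repeatedly.
  From (x_1, y_1) = (82, 9): x_2 = 82·82 + 83·9·9 = 13447; y_2 = 82·9 + 9·82 = 1476.
Step 3: Verify x_2² - 83·y_2² = 180821809 - 180821808 = 1 (should be 1). ✓

(x_1, y_1) = (82, 9); (x_2, y_2) = (13447, 1476).


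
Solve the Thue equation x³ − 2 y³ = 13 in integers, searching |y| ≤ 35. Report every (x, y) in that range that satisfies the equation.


The equation is x³ - 2y³ = 13. For fixed y, x³ = 2·y³ + 13, so a solution requires the RHS to be a perfect cube.
Strategy: iterate y from -35 to 35, compute RHS = 2·y³ + 13, and check whether it is a (positive or negative) perfect cube.
Check small values of y:
  y = 0: RHS = 13 is not a perfect cube.
  y = 1: RHS = 15 is not a perfect cube.
  y = -1: RHS = 11 is not a perfect cube.
  y = 2: RHS = 29 is not a perfect cube.
  y = -2: RHS = -3 is not a perfect cube.
  y = 3: RHS = 67 is not a perfect cube.
  y = -3: RHS = -41 is not a perfect cube.
Continuing the search up to |y| = 35 finds no solutions either.
No (x, y) in the scanned range satisfies the equation.

No integer solutions with |y| ≤ 35.


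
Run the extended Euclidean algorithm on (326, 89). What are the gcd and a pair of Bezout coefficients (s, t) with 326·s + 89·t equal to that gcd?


Euclidean algorithm on (326, 89) — divide until remainder is 0:
  326 = 3 · 89 + 59
  89 = 1 · 59 + 30
  59 = 1 · 30 + 29
  30 = 1 · 29 + 1
  29 = 29 · 1 + 0
gcd(326, 89) = 1.
Track Bezout coefficients alongside the remainders: start with r₀ = 326 = a·1 + b·0 (s = 1, t = 0) and r₁ = 89 = a·0 + b·1 (s = 0, t = 1); each new remainder r_{k+1} = r_{k-1} − q_k·r_k inherits s_{k+1} = s_{k-1} − q_k·s_k, t_{k+1} = t_{k-1} − q_k·t_k, so r_k = a·s_k + b·t_k at every step:
  q = 3: r = 59, s = 1 − 3·0 = 1, t = 0 − 3·1 = -3  (check: 326·1 + 89·(-3) = 59)
  q = 1: r = 30, s = 0 − 1·1 = -1, t = 1 − 1·(-3) = 4  (check: 326·(-1) + 89·4 = 30)
  q = 1: r = 29, s = 1 − 1·(-1) = 2, t = -3 − 1·4 = -7  (check: 326·2 + 89·(-7) = 29)
  q = 1: r = 1, s = -1 − 1·2 = -3, t = 4 − 1·(-7) = 11  (check: 326·(-3) + 89·11 = 1)
The row with r = 1 (the gcd) gives the Bezout coefficients s = -3, t = 11.
Result: 326 · (-3) + 89 · (11) = 1.

gcd(326, 89) = 1; s = -3, t = 11 (check: 326·(-3) + 89·11 = 1).


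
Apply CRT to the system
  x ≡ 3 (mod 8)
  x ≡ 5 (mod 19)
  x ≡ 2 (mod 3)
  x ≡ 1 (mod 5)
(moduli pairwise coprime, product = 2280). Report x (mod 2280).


Product of moduli M = 8 · 19 · 3 · 5 = 2280.
Merge one congruence at a time:
  Start: x ≡ 3 (mod 8).
  Combine with x ≡ 5 (mod 19); new modulus lcm = 152.
    Write x = 3 + 8·t and substitute into x ≡ 5 (mod 19): 8·t ≡ 5 − 3 = 2 (mod 19).
    The inverse of 8 mod 19 is 12 (since 8·12 = 96 = 5·19 + 1), so t ≡ 12·2 = 24 ≡ 5 (mod 19).
    Then x = 3 + 8·5 = 43, valid modulo lcm(8, 19) = 152: x ≡ 43 (mod 152).
  Combine with x ≡ 2 (mod 3); new modulus lcm = 456.
    Write x = 43 + 152·t and substitute into x ≡ 2 (mod 3): 152·t ≡ 2 − 43 = -41 (mod 3).
    Reduce coefficients mod 3: 2·t ≡ 1 (mod 3).
    The inverse of 2 mod 3 is 2 (since 2·2 = 4 = 1·3 + 1), so t ≡ 2·1 = 2 ≡ 2 (mod 3).
    Then x = 43 + 152·2 = 347, valid modulo lcm(152, 3) = 456: x ≡ 347 (mod 456).
  Combine with x ≡ 1 (mod 5); new modulus lcm = 2280.
    Write x = 347 + 456·t and substitute into x ≡ 1 (mod 5): 456·t ≡ 1 − 347 = -346 (mod 5).
    Reduce coefficients mod 5: 1·t ≡ 4 (mod 5).
    So t ≡ 4 (mod 5).
    Then x = 347 + 456·4 = 2171, valid modulo lcm(456, 5) = 2280: x ≡ 2171 (mod 2280).
Verify against each original: 2171 mod 8 = 3, 2171 mod 19 = 5, 2171 mod 3 = 2, 2171 mod 5 = 1.

x ≡ 2171 (mod 2280).


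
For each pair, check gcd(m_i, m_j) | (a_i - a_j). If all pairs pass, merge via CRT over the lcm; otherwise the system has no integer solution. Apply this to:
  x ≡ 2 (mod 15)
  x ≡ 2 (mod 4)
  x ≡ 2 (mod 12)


Moduli 15, 4, 12 are not pairwise coprime, so CRT works modulo lcm(m_i) when all pairwise compatibility conditions hold.
Pairwise compatibility: gcd(m_i, m_j) must divide a_i - a_j for every pair.
Merge one congruence at a time:
  Start: x ≡ 2 (mod 15).
  Combine with x ≡ 2 (mod 4): gcd(15, 4) = 1; 2 - 2 = 0, which IS divisible by 1, so compatible.
    Write x = 2 + 15·t and substitute into x ≡ 2 (mod 4): 15·t ≡ 2 − 2 = 0 (mod 4).
    Reduce coefficients mod 4: 3·t ≡ 0 (mod 4).
    The inverse of 3 mod 4 is 3 (since 3·3 = 9 = 2·4 + 1), so t ≡ 3·0 = 0 ≡ 0 (mod 4).
    Then x = 2 + 15·0 = 2, valid modulo lcm(15, 4) = 60: x ≡ 2 (mod 60).
  Combine with x ≡ 2 (mod 12): gcd(60, 12) = 12; 2 - 2 = 0, which IS divisible by 12, so compatible.
    Write x = 2 + 60·t and substitute into x ≡ 2 (mod 12): 60·t ≡ 2 − 2 = 0 (mod 12).
    Divide the congruence (and modulus) by g = 12: 5·t ≡ 0 (mod 1).
    Modulo 1 every t works; take t = 0.
    Then x = 2 + 60·0 = 2, valid modulo lcm(60, 12) = 60: x ≡ 2 (mod 60).
Verify: 2 mod 15 = 2, 2 mod 4 = 2, 2 mod 12 = 2.

x ≡ 2 (mod 60).


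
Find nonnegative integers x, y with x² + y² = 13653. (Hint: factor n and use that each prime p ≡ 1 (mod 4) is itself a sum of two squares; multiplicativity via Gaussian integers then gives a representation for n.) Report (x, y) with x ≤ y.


Step 1: Factor n = 13653 = 3^2 · 37 · 41.
Step 2: Check the mod-4 condition on each prime factor: 3 ≡ 3 (mod 4), exponent 2 (must be even); 37 ≡ 1 (mod 4), exponent 1; 41 ≡ 1 (mod 4), exponent 1.
All primes ≡ 3 (mod 4) appear to even exponent (or don't appear), so by the two-squares theorem n IS expressible as a sum of two squares.
Step 3: Build a representation. Group n = k² · m with k = 3 and m = 37 · 41 = 1517 (a product of primes ≡ 1 (mod 4)); a representation of m scales to one of n via (k·x)² + (k·y)² = k²(x² + y²). Each prime p ≡ 1 (mod 4) is itself a sum of two squares; find a² by testing p − a² for a perfect square:
  37: 37 − 1² = 36 = 6² ⇒ 37 = 1² + 6².
  41: 41 − 1² = 40, 41 − 2² = 37, 41 − 3² = 32, 41 − 4² = 25 = 5² ⇒ 41 = 4² + 5².
  Combine using the Brahmagupta–Fibonacci identity (a² + b²)(c² + d²) = (ac − bd)² + (ad + bc)² = (ac + bd)² + (ad − bc)²:
  37 · 41 = 1517: from (1² + 6²)(4² + 5²), take (1·4 − 6·5, 1·5 + 6·4) = (4 − 30, 5 + 24) = (-26, 29); dropping signs (only squares matter) gives (26, 29); check 26² + 29² = 676 + 841 = 1517 ✓.
  Scale by k = 3: (3·26, 3·29) = (78, 87).
Step 4: Order so x ≤ y and verify: 78² + 87² = 6084 + 7569 = 13653 = n. ✓

n = 13653 = 78² + 87² (one valid representation with x ≤ y).


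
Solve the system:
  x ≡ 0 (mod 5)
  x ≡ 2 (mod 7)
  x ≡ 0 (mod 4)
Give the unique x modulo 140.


Moduli 5, 7, 4 are pairwise coprime; by CRT there is a unique solution modulo M = 5 · 7 · 4 = 140.
Solve pairwise, accumulating the modulus:
  Start with x ≡ 0 (mod 5).
  Combine with x ≡ 2 (mod 7): since gcd(5, 7) = 1, we get a unique residue mod 35.
    Write x = 0 + 5·t and substitute into x ≡ 2 (mod 7): 5·t ≡ 2 − 0 = 2 (mod 7).
    The inverse of 5 mod 7 is 3 (since 5·3 = 15 = 2·7 + 1), so t ≡ 3·2 = 6 ≡ 6 (mod 7).
    Then x = 0 + 5·6 = 30, valid modulo lcm(5, 7) = 35: x ≡ 30 (mod 35).
  Combine with x ≡ 0 (mod 4): since gcd(35, 4) = 1, we get a unique residue mod 140.
    Write x = 30 + 35·t and substitute into x ≡ 0 (mod 4): 35·t ≡ 0 − 30 = -30 (mod 4).
    Reduce coefficients mod 4: 3·t ≡ 2 (mod 4).
    The inverse of 3 mod 4 is 3 (since 3·3 = 9 = 2·4 + 1), so t ≡ 3·2 = 6 ≡ 2 (mod 4).
    Then x = 30 + 35·2 = 100, valid modulo lcm(35, 4) = 140: x ≡ 100 (mod 140).
Verify: 100 mod 5 = 0 ✓, 100 mod 7 = 2 ✓, 100 mod 4 = 0 ✓.

x ≡ 100 (mod 140).


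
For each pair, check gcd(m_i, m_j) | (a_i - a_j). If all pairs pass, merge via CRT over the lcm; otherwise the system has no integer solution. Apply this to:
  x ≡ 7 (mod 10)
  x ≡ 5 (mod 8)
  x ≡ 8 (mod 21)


Moduli 10, 8, 21 are not pairwise coprime, so CRT works modulo lcm(m_i) when all pairwise compatibility conditions hold.
Pairwise compatibility: gcd(m_i, m_j) must divide a_i - a_j for every pair.
Merge one congruence at a time:
  Start: x ≡ 7 (mod 10).
  Combine with x ≡ 5 (mod 8): gcd(10, 8) = 2; 5 - 7 = -2, which IS divisible by 2, so compatible.
    Write x = 7 + 10·t and substitute into x ≡ 5 (mod 8): 10·t ≡ 5 − 7 = -2 (mod 8).
    Divide the congruence (and modulus) by g = 2: 5·t ≡ -1 (mod 4).
    Reduce coefficients mod 4: 1·t ≡ 3 (mod 4).
    So t ≡ 3 (mod 4).
    Then x = 7 + 10·3 = 37, valid modulo lcm(10, 8) = 40: x ≡ 37 (mod 40).
  Combine with x ≡ 8 (mod 21): gcd(40, 21) = 1; 8 - 37 = -29, which IS divisible by 1, so compatible.
    Write x = 37 + 40·t and substitute into x ≡ 8 (mod 21): 40·t ≡ 8 − 37 = -29 (mod 21).
    Reduce coefficients mod 21: 19·t ≡ 13 (mod 21).
    The inverse of 19 mod 21 is 10 (since 19·10 = 190 = 9·21 + 1), so t ≡ 10·13 = 130 ≡ 4 (mod 21).
    Then x = 37 + 40·4 = 197, valid modulo lcm(40, 21) = 840: x ≡ 197 (mod 840).
Verify: 197 mod 10 = 7, 197 mod 8 = 5, 197 mod 21 = 8.

x ≡ 197 (mod 840).


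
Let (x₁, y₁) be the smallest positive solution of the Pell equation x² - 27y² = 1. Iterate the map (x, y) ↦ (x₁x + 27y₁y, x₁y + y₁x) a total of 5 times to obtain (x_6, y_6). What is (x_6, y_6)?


Step 1: Find the fundamental solution (x₁, y₁) of x² - 27y² = 1.
  Expand √27 as a continued fraction. a₀ = ⌊√27⌋ = 5; iterate m_{k+1} = d_k·a_k − m_k, d_{k+1} = (27 − m_{k+1}²)/d_k, a_{k+1} = ⌊(a₀ + m_{k+1})/d_{k+1}⌋ (starting m₀ = 0, d₀ = 1), with convergents p_k = a_k·p_{k-1} + p_{k-2}, q_k = a_k·q_{k-1} + q_{k-2} (p₋₁ = 1, q₋₁ = 0):
  k = 0: a₀ = 5; p₀/q₀ = 5/1; p₀² − 27·q₀² = 25 − 27 = -2.
  k = 1: m = 5, d = 2, a = ⌊(5 + 5)/2⌋ = 5; p/q = (5·5 + 1)/(5·1 + 0) = 26/5; p² − 27·q² = 676 − 675 = 1.
  The first convergent with p² − 27·q² = 1 gives the fundamental solution (x₁, y₁) = (26, 5).
Step 2: Apply the recurrence (x_{n+1}, y_{n+1}) = (x₁x_n + 27y₁y_n, x₁y_n + y₁x_n) repeatedly.
  From (x_1, y_1) = (26, 5): x_2 = 26·26 + 27·5·5 = 1351; y_2 = 26·5 + 5·26 = 260.
  From (x_2, y_2) = (1351, 260): x_3 = 26·1351 + 27·5·260 = 70226; y_3 = 26·260 + 5·1351 = 13515.
  From (x_3, y_3) = (70226, 13515): x_4 = 26·70226 + 27·5·13515 = 3650401; y_4 = 26·13515 + 5·70226 = 702520.
  From (x_4, y_4) = (3650401, 702520): x_5 = 26·3650401 + 27·5·702520 = 189750626; y_5 = 26·702520 + 5·3650401 = 36517525.
  From (x_5, y_5) = (189750626, 36517525): x_6 = 26·189750626 + 27·5·36517525 = 9863382151; y_6 = 26·36517525 + 5·189750626 = 1898208780.
Step 3: Verify x_6² - 27·y_6² = 97286307456665386801 - 97286307456665386800 = 1 (should be 1). ✓

(x_1, y_1) = (26, 5); (x_6, y_6) = (9863382151, 1898208780).


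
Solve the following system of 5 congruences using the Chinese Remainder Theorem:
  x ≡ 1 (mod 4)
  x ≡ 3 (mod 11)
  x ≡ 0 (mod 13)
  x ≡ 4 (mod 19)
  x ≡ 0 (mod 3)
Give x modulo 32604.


Product of moduli M = 4 · 11 · 13 · 19 · 3 = 32604.
Merge one congruence at a time:
  Start: x ≡ 1 (mod 4).
  Combine with x ≡ 3 (mod 11); new modulus lcm = 44.
    Write x = 1 + 4·t and substitute into x ≡ 3 (mod 11): 4·t ≡ 3 − 1 = 2 (mod 11).
    The inverse of 4 mod 11 is 3 (since 4·3 = 12 = 1·11 + 1), so t ≡ 3·2 = 6 ≡ 6 (mod 11).
    Then x = 1 + 4·6 = 25, valid modulo lcm(4, 11) = 44: x ≡ 25 (mod 44).
  Combine with x ≡ 0 (mod 13); new modulus lcm = 572.
    Write x = 25 + 44·t and substitute into x ≡ 0 (mod 13): 44·t ≡ 0 − 25 = -25 (mod 13).
    Reduce coefficients mod 13: 5·t ≡ 1 (mod 13).
    The inverse of 5 mod 13 is 8 (since 5·8 = 40 = 3·13 + 1), so t ≡ 8·1 = 8 ≡ 8 (mod 13).
    Then x = 25 + 44·8 = 377, valid modulo lcm(44, 13) = 572: x ≡ 377 (mod 572).
  Combine with x ≡ 4 (mod 19); new modulus lcm = 10868.
    Write x = 377 + 572·t and substitute into x ≡ 4 (mod 19): 572·t ≡ 4 − 377 = -373 (mod 19).
    Reduce coefficients mod 19: 2·t ≡ 7 (mod 19).
    The inverse of 2 mod 19 is 10 (since 2·10 = 20 = 1·19 + 1), so t ≡ 10·7 = 70 ≡ 13 (mod 19).
    Then x = 377 + 572·13 = 7813, valid modulo lcm(572, 19) = 10868: x ≡ 7813 (mod 10868).
  Combine with x ≡ 0 (mod 3); new modulus lcm = 32604.
    Write x = 7813 + 10868·t and substitute into x ≡ 0 (mod 3): 10868·t ≡ 0 − 7813 = -7813 (mod 3).
    Reduce coefficients mod 3: 2·t ≡ 2 (mod 3).
    The inverse of 2 mod 3 is 2 (since 2·2 = 4 = 1·3 + 1), so t ≡ 2·2 = 4 ≡ 1 (mod 3).
    Then x = 7813 + 10868·1 = 18681, valid modulo lcm(10868, 3) = 32604: x ≡ 18681 (mod 32604).
Verify against each original: 18681 mod 4 = 1, 18681 mod 11 = 3, 18681 mod 13 = 0, 18681 mod 19 = 4, 18681 mod 3 = 0.

x ≡ 18681 (mod 32604).


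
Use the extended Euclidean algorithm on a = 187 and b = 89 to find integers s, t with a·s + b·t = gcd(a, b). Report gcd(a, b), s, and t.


Euclidean algorithm on (187, 89) — divide until remainder is 0:
  187 = 2 · 89 + 9
  89 = 9 · 9 + 8
  9 = 1 · 8 + 1
  8 = 8 · 1 + 0
gcd(187, 89) = 1.
Track Bezout coefficients alongside the remainders: start with r₀ = 187 = a·1 + b·0 (s = 1, t = 0) and r₁ = 89 = a·0 + b·1 (s = 0, t = 1); each new remainder r_{k+1} = r_{k-1} − q_k·r_k inherits s_{k+1} = s_{k-1} − q_k·s_k, t_{k+1} = t_{k-1} − q_k·t_k, so r_k = a·s_k + b·t_k at every step:
  q = 2: r = 9, s = 1 − 2·0 = 1, t = 0 − 2·1 = -2  (check: 187·1 + 89·(-2) = 9)
  q = 9: r = 8, s = 0 − 9·1 = -9, t = 1 − 9·(-2) = 19  (check: 187·(-9) + 89·19 = 8)
  q = 1: r = 1, s = 1 − 1·(-9) = 10, t = -2 − 1·19 = -21  (check: 187·10 + 89·(-21) = 1)
The row with r = 1 (the gcd) gives the Bezout coefficients s = 10, t = -21.
Result: 187 · (10) + 89 · (-21) = 1.

gcd(187, 89) = 1; s = 10, t = -21 (check: 187·10 + 89·(-21) = 1).


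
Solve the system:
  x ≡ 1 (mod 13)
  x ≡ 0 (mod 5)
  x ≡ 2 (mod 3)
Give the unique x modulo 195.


Moduli 13, 5, 3 are pairwise coprime; by CRT there is a unique solution modulo M = 13 · 5 · 3 = 195.
Solve pairwise, accumulating the modulus:
  Start with x ≡ 1 (mod 13).
  Combine with x ≡ 0 (mod 5): since gcd(13, 5) = 1, we get a unique residue mod 65.
    Write x = 1 + 13·t and substitute into x ≡ 0 (mod 5): 13·t ≡ 0 − 1 = -1 (mod 5).
    Reduce coefficients mod 5: 3·t ≡ 4 (mod 5).
    The inverse of 3 mod 5 is 2 (since 3·2 = 6 = 1·5 + 1), so t ≡ 2·4 = 8 ≡ 3 (mod 5).
    Then x = 1 + 13·3 = 40, valid modulo lcm(13, 5) = 65: x ≡ 40 (mod 65).
  Combine with x ≡ 2 (mod 3): since gcd(65, 3) = 1, we get a unique residue mod 195.
    Write x = 40 + 65·t and substitute into x ≡ 2 (mod 3): 65·t ≡ 2 − 40 = -38 (mod 3).
    Reduce coefficients mod 3: 2·t ≡ 1 (mod 3).
    The inverse of 2 mod 3 is 2 (since 2·2 = 4 = 1·3 + 1), so t ≡ 2·1 = 2 ≡ 2 (mod 3).
    Then x = 40 + 65·2 = 170, valid modulo lcm(65, 3) = 195: x ≡ 170 (mod 195).
Verify: 170 mod 13 = 1 ✓, 170 mod 5 = 0 ✓, 170 mod 3 = 2 ✓.

x ≡ 170 (mod 195).


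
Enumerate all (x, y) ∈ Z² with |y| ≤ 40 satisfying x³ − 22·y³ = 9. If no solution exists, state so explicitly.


The equation is x³ - 22y³ = 9. For fixed y, x³ = 22·y³ + 9, so a solution requires the RHS to be a perfect cube.
Strategy: iterate y from -40 to 40, compute RHS = 22·y³ + 9, and check whether it is a (positive or negative) perfect cube.
Check small values of y:
  y = 0: RHS = 9 is not a perfect cube.
  y = 1: RHS = 31 is not a perfect cube.
  y = -1: RHS = -13 is not a perfect cube.
  y = 2: RHS = 185 is not a perfect cube.
  y = -2: RHS = -167 is not a perfect cube.
  y = 3: RHS = 603 is not a perfect cube.
  y = -3: RHS = -585 is not a perfect cube.
Continuing the search up to |y| = 40 finds no solutions either.
No (x, y) in the scanned range satisfies the equation.

No integer solutions with |y| ≤ 40.


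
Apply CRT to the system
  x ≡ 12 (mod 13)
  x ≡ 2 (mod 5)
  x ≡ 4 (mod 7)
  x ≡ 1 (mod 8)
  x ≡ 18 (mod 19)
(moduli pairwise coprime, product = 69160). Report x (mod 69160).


Product of moduli M = 13 · 5 · 7 · 8 · 19 = 69160.
Merge one congruence at a time:
  Start: x ≡ 12 (mod 13).
  Combine with x ≡ 2 (mod 5); new modulus lcm = 65.
    Write x = 12 + 13·t and substitute into x ≡ 2 (mod 5): 13·t ≡ 2 − 12 = -10 (mod 5).
    Reduce coefficients mod 5: 3·t ≡ 0 (mod 5).
    The inverse of 3 mod 5 is 2 (since 3·2 = 6 = 1·5 + 1), so t ≡ 2·0 = 0 ≡ 0 (mod 5).
    Then x = 12 + 13·0 = 12, valid modulo lcm(13, 5) = 65: x ≡ 12 (mod 65).
  Combine with x ≡ 4 (mod 7); new modulus lcm = 455.
    Write x = 12 + 65·t and substitute into x ≡ 4 (mod 7): 65·t ≡ 4 − 12 = -8 (mod 7).
    Reduce coefficients mod 7: 2·t ≡ 6 (mod 7).
    The inverse of 2 mod 7 is 4 (since 2·4 = 8 = 1·7 + 1), so t ≡ 4·6 = 24 ≡ 3 (mod 7).
    Then x = 12 + 65·3 = 207, valid modulo lcm(65, 7) = 455: x ≡ 207 (mod 455).
  Combine with x ≡ 1 (mod 8); new modulus lcm = 3640.
    Write x = 207 + 455·t and substitute into x ≡ 1 (mod 8): 455·t ≡ 1 − 207 = -206 (mod 8).
    Reduce coefficients mod 8: 7·t ≡ 2 (mod 8).
    The inverse of 7 mod 8 is 7 (since 7·7 = 49 = 6·8 + 1), so t ≡ 7·2 = 14 ≡ 6 (mod 8).
    Then x = 207 + 455·6 = 2937, valid modulo lcm(455, 8) = 3640: x ≡ 2937 (mod 3640).
  Combine with x ≡ 18 (mod 19); new modulus lcm = 69160.
    Write x = 2937 + 3640·t and substitute into x ≡ 18 (mod 19): 3640·t ≡ 18 − 2937 = -2919 (mod 19).
    Reduce coefficients mod 19: 11·t ≡ 7 (mod 19).
    The inverse of 11 mod 19 is 7 (since 11·7 = 77 = 4·19 + 1), so t ≡ 7·7 = 49 ≡ 11 (mod 19).
    Then x = 2937 + 3640·11 = 42977, valid modulo lcm(3640, 19) = 69160: x ≡ 42977 (mod 69160).
Verify against each original: 42977 mod 13 = 12, 42977 mod 5 = 2, 42977 mod 7 = 4, 42977 mod 8 = 1, 42977 mod 19 = 18.

x ≡ 42977 (mod 69160).


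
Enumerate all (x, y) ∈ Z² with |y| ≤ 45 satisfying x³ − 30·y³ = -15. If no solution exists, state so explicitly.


The equation is x³ - 30y³ = -15. For fixed y, x³ = 30·y³ − 15, so a solution requires the RHS to be a perfect cube.
Strategy: iterate y from -45 to 45, compute RHS = 30·y³ − 15, and check whether it is a (positive or negative) perfect cube.
Check small values of y:
  y = 0: RHS = -15 is not a perfect cube.
  y = 1: RHS = 15 is not a perfect cube.
  y = -1: RHS = -45 is not a perfect cube.
  y = 2: RHS = 225 is not a perfect cube.
  y = -2: RHS = -255 is not a perfect cube.
  y = 3: RHS = 795 is not a perfect cube.
  y = -3: RHS = -825 is not a perfect cube.
Continuing the search up to |y| = 45 finds no solutions either.
No (x, y) in the scanned range satisfies the equation.

No integer solutions with |y| ≤ 45.


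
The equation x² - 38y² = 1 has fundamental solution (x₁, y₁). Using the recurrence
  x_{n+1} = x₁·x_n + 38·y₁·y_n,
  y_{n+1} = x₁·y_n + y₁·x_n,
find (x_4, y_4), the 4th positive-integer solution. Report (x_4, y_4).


Step 1: Find the fundamental solution (x₁, y₁) of x² - 38y² = 1.
  Expand √38 as a continued fraction. a₀ = ⌊√38⌋ = 6; iterate m_{k+1} = d_k·a_k − m_k, d_{k+1} = (38 − m_{k+1}²)/d_k, a_{k+1} = ⌊(a₀ + m_{k+1})/d_{k+1}⌋ (starting m₀ = 0, d₀ = 1), with convergents p_k = a_k·p_{k-1} + p_{k-2}, q_k = a_k·q_{k-1} + q_{k-2} (p₋₁ = 1, q₋₁ = 0):
  k = 0: a₀ = 6; p₀/q₀ = 6/1; p₀² − 38·q₀² = 36 − 38 = -2.
  k = 1: m = 6, d = 2, a = ⌊(6 + 6)/2⌋ = 6; p/q = (6·6 + 1)/(6·1 + 0) = 37/6; p² − 38·q² = 1369 − 1368 = 1.
  The first convergent with p² − 38·q² = 1 gives the fundamental solution (x₁, y₁) = (37, 6).
Step 2: Apply the recurrence (x_{n+1}, y_{n+1}) = (x₁x_n + 38y₁y_n, x₁y_n + y₁x_n) repeatedly.
  From (x_1, y_1) = (37, 6): x_2 = 37·37 + 38·6·6 = 2737; y_2 = 37·6 + 6·37 = 444.
  From (x_2, y_2) = (2737, 444): x_3 = 37·2737 + 38·6·444 = 202501; y_3 = 37·444 + 6·2737 = 32850.
  From (x_3, y_3) = (202501, 32850): x_4 = 37·202501 + 38·6·32850 = 14982337; y_4 = 37·32850 + 6·202501 = 2430456.
Step 3: Verify x_4² - 38·y_4² = 224470421981569 - 224470421981568 = 1 (should be 1). ✓

(x_1, y_1) = (37, 6); (x_4, y_4) = (14982337, 2430456).


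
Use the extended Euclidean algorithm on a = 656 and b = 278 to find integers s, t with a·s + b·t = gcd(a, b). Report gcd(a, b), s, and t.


Euclidean algorithm on (656, 278) — divide until remainder is 0:
  656 = 2 · 278 + 100
  278 = 2 · 100 + 78
  100 = 1 · 78 + 22
  78 = 3 · 22 + 12
  22 = 1 · 12 + 10
  12 = 1 · 10 + 2
  10 = 5 · 2 + 0
gcd(656, 278) = 2.
Track Bezout coefficients alongside the remainders: start with r₀ = 656 = a·1 + b·0 (s = 1, t = 0) and r₁ = 278 = a·0 + b·1 (s = 0, t = 1); each new remainder r_{k+1} = r_{k-1} − q_k·r_k inherits s_{k+1} = s_{k-1} − q_k·s_k, t_{k+1} = t_{k-1} − q_k·t_k, so r_k = a·s_k + b·t_k at every step:
  q = 2: r = 100, s = 1 − 2·0 = 1, t = 0 − 2·1 = -2  (check: 656·1 + 278·(-2) = 100)
  q = 2: r = 78, s = 0 − 2·1 = -2, t = 1 − 2·(-2) = 5  (check: 656·(-2) + 278·5 = 78)
  q = 1: r = 22, s = 1 − 1·(-2) = 3, t = -2 − 1·5 = -7  (check: 656·3 + 278·(-7) = 22)
  q = 3: r = 12, s = -2 − 3·3 = -11, t = 5 − 3·(-7) = 26  (check: 656·(-11) + 278·26 = 12)
  q = 1: r = 10, s = 3 − 1·(-11) = 14, t = -7 − 1·26 = -33  (check: 656·14 + 278·(-33) = 10)
  q = 1: r = 2, s = -11 − 1·14 = -25, t = 26 − 1·(-33) = 59  (check: 656·(-25) + 278·59 = 2)
The row with r = 2 (the gcd) gives the Bezout coefficients s = -25, t = 59.
Result: 656 · (-25) + 278 · (59) = 2.

gcd(656, 278) = 2; s = -25, t = 59 (check: 656·(-25) + 278·59 = 2).


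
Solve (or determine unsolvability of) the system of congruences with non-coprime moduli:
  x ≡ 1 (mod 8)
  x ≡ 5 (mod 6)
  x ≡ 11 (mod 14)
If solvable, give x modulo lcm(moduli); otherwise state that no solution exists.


Moduli 8, 6, 14 are not pairwise coprime, so CRT works modulo lcm(m_i) when all pairwise compatibility conditions hold.
Pairwise compatibility: gcd(m_i, m_j) must divide a_i - a_j for every pair.
Merge one congruence at a time:
  Start: x ≡ 1 (mod 8).
  Combine with x ≡ 5 (mod 6): gcd(8, 6) = 2; 5 - 1 = 4, which IS divisible by 2, so compatible.
    Write x = 1 + 8·t and substitute into x ≡ 5 (mod 6): 8·t ≡ 5 − 1 = 4 (mod 6).
    Divide the congruence (and modulus) by g = 2: 4·t ≡ 2 (mod 3).
    Reduce coefficients mod 3: 1·t ≡ 2 (mod 3).
    So t ≡ 2 (mod 3).
    Then x = 1 + 8·2 = 17, valid modulo lcm(8, 6) = 24: x ≡ 17 (mod 24).
  Combine with x ≡ 11 (mod 14): gcd(24, 14) = 2; 11 - 17 = -6, which IS divisible by 2, so compatible.
    Write x = 17 + 24·t and substitute into x ≡ 11 (mod 14): 24·t ≡ 11 − 17 = -6 (mod 14).
    Divide the congruence (and modulus) by g = 2: 12·t ≡ -3 (mod 7).
    Reduce coefficients mod 7: 5·t ≡ 4 (mod 7).
    The inverse of 5 mod 7 is 3 (since 5·3 = 15 = 2·7 + 1), so t ≡ 3·4 = 12 ≡ 5 (mod 7).
    Then x = 17 + 24·5 = 137, valid modulo lcm(24, 14) = 168: x ≡ 137 (mod 168).
Verify: 137 mod 8 = 1, 137 mod 6 = 5, 137 mod 14 = 11.

x ≡ 137 (mod 168).


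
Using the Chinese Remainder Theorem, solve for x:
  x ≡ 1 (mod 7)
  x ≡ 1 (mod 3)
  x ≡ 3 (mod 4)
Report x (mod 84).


Moduli 7, 3, 4 are pairwise coprime; by CRT there is a unique solution modulo M = 7 · 3 · 4 = 84.
Solve pairwise, accumulating the modulus:
  Start with x ≡ 1 (mod 7).
  Combine with x ≡ 1 (mod 3): since gcd(7, 3) = 1, we get a unique residue mod 21.
    Write x = 1 + 7·t and substitute into x ≡ 1 (mod 3): 7·t ≡ 1 − 1 = 0 (mod 3).
    Reduce coefficients mod 3: 1·t ≡ 0 (mod 3).
    So t ≡ 0 (mod 3).
    Then x = 1 + 7·0 = 1, valid modulo lcm(7, 3) = 21: x ≡ 1 (mod 21).
  Combine with x ≡ 3 (mod 4): since gcd(21, 4) = 1, we get a unique residue mod 84.
    Write x = 1 + 21·t and substitute into x ≡ 3 (mod 4): 21·t ≡ 3 − 1 = 2 (mod 4).
    Reduce coefficients mod 4: 1·t ≡ 2 (mod 4).
    So t ≡ 2 (mod 4).
    Then x = 1 + 21·2 = 43, valid modulo lcm(21, 4) = 84: x ≡ 43 (mod 84).
Verify: 43 mod 7 = 1 ✓, 43 mod 3 = 1 ✓, 43 mod 4 = 3 ✓.

x ≡ 43 (mod 84).


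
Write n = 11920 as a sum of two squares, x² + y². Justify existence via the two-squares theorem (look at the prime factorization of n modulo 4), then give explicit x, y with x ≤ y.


Step 1: Factor n = 11920 = 2^4 · 5 · 149.
Step 2: Check the mod-4 condition on each prime factor: 2 = 2 (special); 5 ≡ 1 (mod 4), exponent 1; 149 ≡ 1 (mod 4), exponent 1.
All primes ≡ 3 (mod 4) appear to even exponent (or don't appear), so by the two-squares theorem n IS expressible as a sum of two squares.
Step 3: Build a representation. Group n = k² · m with k = 4 and m = 5 · 149 = 745 (a product of primes ≡ 1 (mod 4)); a representation of m scales to one of n via (k·x)² + (k·y)² = k²(x² + y²). Each prime p ≡ 1 (mod 4) is itself a sum of two squares; find a² by testing p − a² for a perfect square:
  5: 5 − 1² = 4 = 2² ⇒ 5 = 1² + 2².
  149: 149 − 1² = 148, 149 − 2² = 145, 149 − 3² = 140, 149 − 4² = 133, 149 − 5² = 124, 149 − 6² = 113, 149 − 7² = 100 = 10² ⇒ 149 = 7² + 10².
  Combine using the Brahmagupta–Fibonacci identity (a² + b²)(c² + d²) = (ac − bd)² + (ad + bc)² = (ac + bd)² + (ad − bc)²:
  5 · 149 = 745: from (1² + 2²)(7² + 10²), take (1·7 − 2·10, 1·10 + 2·7) = (7 − 20, 10 + 14) = (-13, 24); dropping signs (only squares matter) gives (13, 24); check 13² + 24² = 169 + 576 = 745 ✓.
  Scale by k = 4: (4·13, 4·24) = (52, 96).
Step 4: Order so x ≤ y and verify: 52² + 96² = 2704 + 9216 = 11920 = n. ✓

n = 11920 = 52² + 96² (one valid representation with x ≤ y).


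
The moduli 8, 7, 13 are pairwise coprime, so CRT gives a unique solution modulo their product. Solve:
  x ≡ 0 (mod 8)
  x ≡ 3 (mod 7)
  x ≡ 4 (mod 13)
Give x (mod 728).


Moduli 8, 7, 13 are pairwise coprime; by CRT there is a unique solution modulo M = 8 · 7 · 13 = 728.
Solve pairwise, accumulating the modulus:
  Start with x ≡ 0 (mod 8).
  Combine with x ≡ 3 (mod 7): since gcd(8, 7) = 1, we get a unique residue mod 56.
    Write x = 0 + 8·t and substitute into x ≡ 3 (mod 7): 8·t ≡ 3 − 0 = 3 (mod 7).
    Reduce coefficients mod 7: 1·t ≡ 3 (mod 7).
    So t ≡ 3 (mod 7).
    Then x = 0 + 8·3 = 24, valid modulo lcm(8, 7) = 56: x ≡ 24 (mod 56).
  Combine with x ≡ 4 (mod 13): since gcd(56, 13) = 1, we get a unique residue mod 728.
    Write x = 24 + 56·t and substitute into x ≡ 4 (mod 13): 56·t ≡ 4 − 24 = -20 (mod 13).
    Reduce coefficients mod 13: 4·t ≡ 6 (mod 13).
    The inverse of 4 mod 13 is 10 (since 4·10 = 40 = 3·13 + 1), so t ≡ 10·6 = 60 ≡ 8 (mod 13).
    Then x = 24 + 56·8 = 472, valid modulo lcm(56, 13) = 728: x ≡ 472 (mod 728).
Verify: 472 mod 8 = 0 ✓, 472 mod 7 = 3 ✓, 472 mod 13 = 4 ✓.

x ≡ 472 (mod 728).


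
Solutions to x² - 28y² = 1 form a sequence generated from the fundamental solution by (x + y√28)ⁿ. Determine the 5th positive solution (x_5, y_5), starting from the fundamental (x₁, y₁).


Step 1: Find the fundamental solution (x₁, y₁) of x² - 28y² = 1.
  Expand √28 as a continued fraction. a₀ = ⌊√28⌋ = 5; iterate m_{k+1} = d_k·a_k − m_k, d_{k+1} = (28 − m_{k+1}²)/d_k, a_{k+1} = ⌊(a₀ + m_{k+1})/d_{k+1}⌋ (starting m₀ = 0, d₀ = 1), with convergents p_k = a_k·p_{k-1} + p_{k-2}, q_k = a_k·q_{k-1} + q_{k-2} (p₋₁ = 1, q₋₁ = 0):
  k = 0: a₀ = 5; p₀/q₀ = 5/1; p₀² − 28·q₀² = 25 − 28 = -3.
  k = 1: m = 5, d = 3, a = ⌊(5 + 5)/3⌋ = 3; p/q = (3·5 + 1)/(3·1 + 0) = 16/3; p² − 28·q² = 256 − 252 = 4.
  k = 2: m = 4, d = 4, a = ⌊(5 + 4)/4⌋ = 2; p/q = (2·16 + 5)/(2·3 + 1) = 37/7; p² − 28·q² = 1369 − 1372 = -3.
  k = 3: m = 4, d = 3, a = ⌊(5 + 4)/3⌋ = 3; p/q = (3·37 + 16)/(3·7 + 3) = 127/24; p² − 28·q² = 16129 − 16128 = 1.
  The first convergent with p² − 28·q² = 1 gives the fundamental solution (x₁, y₁) = (127, 24).
Step 2: Apply the recurrence (x_{n+1}, y_{n+1}) = (x₁x_n + 28y₁y_n, x₁y_n + y₁x_n) repeatedly.
  From (x_1, y_1) = (127, 24): x_2 = 127·127 + 28·24·24 = 32257; y_2 = 127·24 + 24·127 = 6096.
  From (x_2, y_2) = (32257, 6096): x_3 = 127·32257 + 28·24·6096 = 8193151; y_3 = 127·6096 + 24·32257 = 1548360.
  From (x_3, y_3) = (8193151, 1548360): x_4 = 127·8193151 + 28·24·1548360 = 2081028097; y_4 = 127·1548360 + 24·8193151 = 393277344.
  From (x_4, y_4) = (2081028097, 393277344): x_5 = 127·2081028097 + 28·24·393277344 = 528572943487; y_5 = 127·393277344 + 24·2081028097 = 99890897016.
Step 3: Verify x_5² - 28·y_5² = 279389356586511295719169 - 279389356586511295719168 = 1 (should be 1). ✓

(x_1, y_1) = (127, 24); (x_5, y_5) = (528572943487, 99890897016).


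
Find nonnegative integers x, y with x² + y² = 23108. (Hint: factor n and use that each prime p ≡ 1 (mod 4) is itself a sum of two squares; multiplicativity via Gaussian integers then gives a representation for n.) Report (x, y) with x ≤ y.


Step 1: Factor n = 23108 = 2^2 · 53 · 109.
Step 2: Check the mod-4 condition on each prime factor: 2 = 2 (special); 53 ≡ 1 (mod 4), exponent 1; 109 ≡ 1 (mod 4), exponent 1.
All primes ≡ 3 (mod 4) appear to even exponent (or don't appear), so by the two-squares theorem n IS expressible as a sum of two squares.
Step 3: Build a representation. Group n = k² · m with k = 2 and m = 53 · 109 = 5777 (a product of primes ≡ 1 (mod 4)); a representation of m scales to one of n via (k·x)² + (k·y)² = k²(x² + y²). Each prime p ≡ 1 (mod 4) is itself a sum of two squares; find a² by testing p − a² for a perfect square:
  53: 53 − 1² = 52, 53 − 2² = 49 = 7² ⇒ 53 = 2² + 7².
  109: 109 − 1² = 108, 109 − 2² = 105, 109 − 3² = 100 = 10² ⇒ 109 = 3² + 10².
  Combine using the Brahmagupta–Fibonacci identity (a² + b²)(c² + d²) = (ac − bd)² + (ad + bc)² = (ac + bd)² + (ad − bc)²:
  53 · 109 = 5777: from (2² + 7²)(3² + 10²), take (2·3 − 7·10, 2·10 + 7·3) = (6 − 70, 20 + 21) = (-64, 41); dropping signs (only squares matter) gives (64, 41); check 64² + 41² = 4096 + 1681 = 5777 ✓.
  Scale by k = 2: (2·64, 2·41) = (128, 82).
Step 4: Order so x ≤ y and verify: 82² + 128² = 6724 + 16384 = 23108 = n. ✓

n = 23108 = 82² + 128² (one valid representation with x ≤ y).


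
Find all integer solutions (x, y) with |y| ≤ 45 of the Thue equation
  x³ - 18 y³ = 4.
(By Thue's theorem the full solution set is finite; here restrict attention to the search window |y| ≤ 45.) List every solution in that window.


The equation is x³ - 18y³ = 4. For fixed y, x³ = 18·y³ + 4, so a solution requires the RHS to be a perfect cube.
Strategy: iterate y from -45 to 45, compute RHS = 18·y³ + 4, and check whether it is a (positive or negative) perfect cube.
Check small values of y:
  y = 0: RHS = 4 is not a perfect cube.
  y = 1: RHS = 22 is not a perfect cube.
  y = -1: RHS = -14 is not a perfect cube.
  y = 2: RHS = 148 is not a perfect cube.
  y = -2: RHS = -140 is not a perfect cube.
  y = 3: RHS = 490 is not a perfect cube.
  y = -3: RHS = -482 is not a perfect cube.
Continuing the search up to |y| = 45 finds no solutions either.
No (x, y) in the scanned range satisfies the equation.

No integer solutions with |y| ≤ 45.


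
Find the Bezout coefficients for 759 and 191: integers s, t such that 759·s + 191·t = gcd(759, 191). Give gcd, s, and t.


Euclidean algorithm on (759, 191) — divide until remainder is 0:
  759 = 3 · 191 + 186
  191 = 1 · 186 + 5
  186 = 37 · 5 + 1
  5 = 5 · 1 + 0
gcd(759, 191) = 1.
Track Bezout coefficients alongside the remainders: start with r₀ = 759 = a·1 + b·0 (s = 1, t = 0) and r₁ = 191 = a·0 + b·1 (s = 0, t = 1); each new remainder r_{k+1} = r_{k-1} − q_k·r_k inherits s_{k+1} = s_{k-1} − q_k·s_k, t_{k+1} = t_{k-1} − q_k·t_k, so r_k = a·s_k + b·t_k at every step:
  q = 3: r = 186, s = 1 − 3·0 = 1, t = 0 − 3·1 = -3  (check: 759·1 + 191·(-3) = 186)
  q = 1: r = 5, s = 0 − 1·1 = -1, t = 1 − 1·(-3) = 4  (check: 759·(-1) + 191·4 = 5)
  q = 37: r = 1, s = 1 − 37·(-1) = 38, t = -3 − 37·4 = -151  (check: 759·38 + 191·(-151) = 1)
The row with r = 1 (the gcd) gives the Bezout coefficients s = 38, t = -151.
Result: 759 · (38) + 191 · (-151) = 1.

gcd(759, 191) = 1; s = 38, t = -151 (check: 759·38 + 191·(-151) = 1).
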